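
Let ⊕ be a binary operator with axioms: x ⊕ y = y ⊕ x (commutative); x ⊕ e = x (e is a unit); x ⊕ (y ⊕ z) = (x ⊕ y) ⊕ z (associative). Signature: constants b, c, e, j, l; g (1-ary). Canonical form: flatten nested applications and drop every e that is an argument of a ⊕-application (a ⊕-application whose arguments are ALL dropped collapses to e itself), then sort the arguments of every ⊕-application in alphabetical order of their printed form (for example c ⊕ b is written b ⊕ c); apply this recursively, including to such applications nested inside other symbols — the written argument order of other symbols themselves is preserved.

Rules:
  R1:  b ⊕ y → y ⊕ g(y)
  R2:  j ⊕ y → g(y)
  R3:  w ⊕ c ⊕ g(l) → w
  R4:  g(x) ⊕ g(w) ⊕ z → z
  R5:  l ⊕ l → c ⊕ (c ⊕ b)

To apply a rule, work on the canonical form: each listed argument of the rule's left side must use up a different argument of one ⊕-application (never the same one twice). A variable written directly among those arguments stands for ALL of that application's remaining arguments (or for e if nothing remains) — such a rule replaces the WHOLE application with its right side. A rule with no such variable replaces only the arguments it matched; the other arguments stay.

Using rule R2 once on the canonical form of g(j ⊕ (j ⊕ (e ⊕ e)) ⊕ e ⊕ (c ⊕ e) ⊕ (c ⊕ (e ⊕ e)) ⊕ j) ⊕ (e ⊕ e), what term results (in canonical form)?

Canonical form:  g(c ⊕ c ⊕ j ⊕ j ⊕ j)
Apply R2:  consuming j;  y := c ⊕ c ⊕ j ⊕ j
The extension variable absorbs all remaining arguments, so the whole application is rewritten.
Result:  g(g(c ⊕ c ⊕ j ⊕ j))

Answer: g(g(c ⊕ c ⊕ j ⊕ j))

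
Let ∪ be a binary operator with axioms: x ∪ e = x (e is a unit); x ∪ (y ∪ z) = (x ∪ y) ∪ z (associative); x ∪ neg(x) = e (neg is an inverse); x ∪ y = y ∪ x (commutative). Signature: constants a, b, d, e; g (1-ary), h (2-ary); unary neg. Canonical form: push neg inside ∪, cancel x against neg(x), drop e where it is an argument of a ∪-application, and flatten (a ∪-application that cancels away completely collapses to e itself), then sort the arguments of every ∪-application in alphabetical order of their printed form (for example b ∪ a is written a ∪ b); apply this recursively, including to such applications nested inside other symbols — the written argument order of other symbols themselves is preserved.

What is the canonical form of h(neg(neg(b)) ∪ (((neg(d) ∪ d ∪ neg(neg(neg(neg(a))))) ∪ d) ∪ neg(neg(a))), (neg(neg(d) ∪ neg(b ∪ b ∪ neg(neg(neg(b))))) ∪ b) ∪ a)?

Descend into:  neg(neg(b)) ∪ (((neg(d) ∪ d ∪ neg(neg(neg(neg(a))))) ∪ d) ∪ neg(neg(a)))
Push neg inside:  distribute neg over ∪ and collapse double neg
Combine occurrences:  b ∪ d ∪ a ∪ a
Sort arguments:  a ∪ a ∪ b ∪ d
Reassemble:  h(a ∪ a ∪ b ∪ d, a ∪ b ∪ b ∪ d)

Answer: h(a ∪ a ∪ b ∪ d, a ∪ b ∪ b ∪ d)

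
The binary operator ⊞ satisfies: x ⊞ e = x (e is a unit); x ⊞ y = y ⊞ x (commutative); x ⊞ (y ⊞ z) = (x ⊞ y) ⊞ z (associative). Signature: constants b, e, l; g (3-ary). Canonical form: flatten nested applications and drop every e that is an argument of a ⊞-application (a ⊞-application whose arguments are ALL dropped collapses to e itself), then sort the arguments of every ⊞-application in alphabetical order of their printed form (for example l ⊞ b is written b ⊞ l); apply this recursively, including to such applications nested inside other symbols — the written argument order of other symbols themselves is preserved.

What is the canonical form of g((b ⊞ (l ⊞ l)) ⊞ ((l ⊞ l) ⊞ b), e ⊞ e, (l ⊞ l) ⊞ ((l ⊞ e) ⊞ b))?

Work inside:  (b ⊞ (l ⊞ l)) ⊞ ((l ⊞ l) ⊞ b)
Un-nest:  b ⊞ l ⊞ l ⊞ l ⊞ l ⊞ b
Sort:  b ⊞ b ⊞ l ⊞ l ⊞ l ⊞ l
Rebuild:  g(b ⊞ b ⊞ l ⊞ l ⊞ l ⊞ l, e, b ⊞ l ⊞ l ⊞ l)

Answer: g(b ⊞ b ⊞ l ⊞ l ⊞ l ⊞ l, e, b ⊞ l ⊞ l ⊞ l)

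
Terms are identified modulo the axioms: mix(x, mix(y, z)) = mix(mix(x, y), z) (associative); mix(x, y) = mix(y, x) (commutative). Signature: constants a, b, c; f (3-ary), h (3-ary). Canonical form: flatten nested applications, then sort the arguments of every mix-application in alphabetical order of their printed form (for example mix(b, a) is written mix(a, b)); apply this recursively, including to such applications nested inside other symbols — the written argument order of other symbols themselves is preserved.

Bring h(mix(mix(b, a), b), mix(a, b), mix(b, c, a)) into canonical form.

Answer: h(mix(a, b, b), mix(a, b), mix(a, b, c))

Derivation:
Work inside:  mix(mix(b, a), b)
Un-nest:  mix(b, a, b)
Sort:  mix(a, b, b)
Rebuild:  h(mix(a, b, b), mix(a, b), mix(a, b, c))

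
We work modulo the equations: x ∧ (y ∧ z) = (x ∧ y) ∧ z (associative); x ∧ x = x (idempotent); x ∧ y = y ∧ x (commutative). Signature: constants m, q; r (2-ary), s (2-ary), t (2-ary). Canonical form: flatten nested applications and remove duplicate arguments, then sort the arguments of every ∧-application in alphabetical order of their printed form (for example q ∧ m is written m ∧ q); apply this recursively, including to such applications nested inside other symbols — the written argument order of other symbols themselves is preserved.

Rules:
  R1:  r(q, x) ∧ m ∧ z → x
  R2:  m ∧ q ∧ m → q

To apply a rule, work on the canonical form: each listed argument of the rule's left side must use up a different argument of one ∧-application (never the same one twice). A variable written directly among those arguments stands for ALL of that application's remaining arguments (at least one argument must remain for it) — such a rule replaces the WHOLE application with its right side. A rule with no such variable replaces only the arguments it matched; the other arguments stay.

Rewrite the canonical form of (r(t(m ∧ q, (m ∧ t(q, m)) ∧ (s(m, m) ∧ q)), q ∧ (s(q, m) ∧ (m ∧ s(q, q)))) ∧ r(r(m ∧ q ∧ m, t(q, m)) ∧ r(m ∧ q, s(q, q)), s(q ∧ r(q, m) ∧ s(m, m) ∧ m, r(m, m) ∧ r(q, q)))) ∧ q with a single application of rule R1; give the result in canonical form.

Answer: q ∧ r(r(m ∧ q, s(q, q)) ∧ r(m ∧ q, t(q, m)), s(m, r(m, m) ∧ r(q, q))) ∧ r(t(m ∧ q, m ∧ q ∧ s(m, m) ∧ t(q, m)), m ∧ q ∧ s(q, m) ∧ s(q, q))

Derivation:
Canonical form:  q ∧ r(r(m ∧ q, s(q, q)) ∧ r(m ∧ q, t(q, m)), s(m ∧ q ∧ r(q, m) ∧ s(m, m), r(m, m) ∧ r(q, q))) ∧ r(t(m ∧ q, m ∧ q ∧ s(m, m) ∧ t(q, m)), m ∧ q ∧ s(q, m) ∧ s(q, q))
Match R1:  consume m, r(q, m);  x := m, z := q ∧ s(m, m)
The variable takes the whole remainder — replace the entire application.
New term:  q ∧ r(r(m ∧ q, s(q, q)) ∧ r(m ∧ q, t(q, m)), s(m, r(m, m) ∧ r(q, q))) ∧ r(t(m ∧ q, m ∧ q ∧ s(m, m) ∧ t(q, m)), m ∧ q ∧ s(q, m) ∧ s(q, q))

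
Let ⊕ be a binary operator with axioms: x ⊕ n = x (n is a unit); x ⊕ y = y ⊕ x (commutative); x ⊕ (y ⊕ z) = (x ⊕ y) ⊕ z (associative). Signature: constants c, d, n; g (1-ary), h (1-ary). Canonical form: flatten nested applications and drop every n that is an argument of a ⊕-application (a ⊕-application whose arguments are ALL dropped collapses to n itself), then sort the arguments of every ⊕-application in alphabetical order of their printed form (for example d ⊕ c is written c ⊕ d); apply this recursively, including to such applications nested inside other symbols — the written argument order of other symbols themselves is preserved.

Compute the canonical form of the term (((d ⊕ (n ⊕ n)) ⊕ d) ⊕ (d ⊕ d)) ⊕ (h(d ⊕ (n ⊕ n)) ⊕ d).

Answer: d ⊕ d ⊕ d ⊕ d ⊕ d ⊕ h(d)

Derivation:
Flatten:  d ⊕ n ⊕ n ⊕ d ⊕ d ⊕ d ⊕ h(d ⊕ (n ⊕ n)) ⊕ d
Canonicalize subterm:  h(d ⊕ (n ⊕ n))  →  h(d)
Units out:  drop n (×2)
Sort:  d ⊕ d ⊕ d ⊕ d ⊕ d ⊕ h(d)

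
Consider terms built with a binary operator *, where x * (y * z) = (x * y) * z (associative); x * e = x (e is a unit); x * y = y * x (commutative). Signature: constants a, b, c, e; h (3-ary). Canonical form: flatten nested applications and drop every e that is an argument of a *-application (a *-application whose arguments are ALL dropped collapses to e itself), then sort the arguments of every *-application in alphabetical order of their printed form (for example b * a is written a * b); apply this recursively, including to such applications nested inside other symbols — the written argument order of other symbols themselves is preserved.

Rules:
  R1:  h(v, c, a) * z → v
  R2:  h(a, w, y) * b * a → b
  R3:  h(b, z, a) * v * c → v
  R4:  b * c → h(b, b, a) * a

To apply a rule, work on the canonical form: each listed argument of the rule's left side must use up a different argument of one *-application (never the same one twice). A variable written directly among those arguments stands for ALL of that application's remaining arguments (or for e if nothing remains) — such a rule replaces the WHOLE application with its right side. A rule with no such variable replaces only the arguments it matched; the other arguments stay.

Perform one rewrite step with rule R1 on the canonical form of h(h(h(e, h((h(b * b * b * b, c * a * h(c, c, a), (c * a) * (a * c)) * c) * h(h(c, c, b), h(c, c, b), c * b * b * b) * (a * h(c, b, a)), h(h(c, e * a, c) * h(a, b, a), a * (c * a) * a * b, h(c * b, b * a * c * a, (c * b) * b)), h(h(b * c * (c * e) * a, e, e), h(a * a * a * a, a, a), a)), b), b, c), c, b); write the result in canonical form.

Answer: h(h(h(e, h(a * c * h(b * b * b * b, c, a * a * c * c) * h(c, b, a) * h(h(c, c, b), h(c, c, b), b * b * b * c), h(h(a, b, a) * h(c, a, c), a * a * a * b * c, h(b * c, a * a * b * c, b * b * c)), h(h(a * b * c * c, e, e), h(a * a * a * a, a, a), a)), b), b, c), c, b)

Derivation:
Canonical form:  h(h(h(e, h(a * c * h(b * b * b * b, a * c * h(c, c, a), a * a * c * c) * h(c, b, a) * h(h(c, c, b), h(c, c, b), b * b * b * c), h(h(a, b, a) * h(c, a, c), a * a * a * b * c, h(b * c, a * a * b * c, b * b * c)), h(h(a * b * c * c, e, e), h(a * a * a * a, a, a), a)), b), b, c), c, b)
R1 matches:  uses h(c, c, a);  v := c, z := a * c
The extension variable absorbs all remaining arguments, so the whole application is rewritten.
Giving:  h(h(h(e, h(a * c * h(b * b * b * b, c, a * a * c * c) * h(c, b, a) * h(h(c, c, b), h(c, c, b), b * b * b * c), h(h(a, b, a) * h(c, a, c), a * a * a * b * c, h(b * c, a * a * b * c, b * b * c)), h(h(a * b * c * c, e, e), h(a * a * a * a, a, a), a)), b), b, c), c, b)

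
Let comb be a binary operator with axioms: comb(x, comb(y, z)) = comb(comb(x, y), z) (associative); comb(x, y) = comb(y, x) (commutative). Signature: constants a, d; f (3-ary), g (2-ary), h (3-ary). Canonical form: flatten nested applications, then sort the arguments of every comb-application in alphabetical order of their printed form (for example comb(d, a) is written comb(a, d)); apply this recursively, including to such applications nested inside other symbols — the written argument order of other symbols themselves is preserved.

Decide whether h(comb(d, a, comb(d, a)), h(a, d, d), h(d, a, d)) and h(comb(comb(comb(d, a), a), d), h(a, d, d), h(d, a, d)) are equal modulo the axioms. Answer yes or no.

Answer: yes — both canonical forms are h(comb(a, a, d, d), h(a, d, d), h(d, a, d))

Derivation:
Left:  h(comb(d, a, comb(d, a)), h(a, d, d), h(d, a, d))
  Work inside:  comb(d, a, comb(d, a))
  Flatten:  comb(d, a, d, a)
  Order the arguments:  comb(a, a, d, d)
  Rebuild:  h(comb(a, a, d, d), h(a, d, d), h(d, a, d))
Right:  h(comb(comb(comb(d, a), a), d), h(a, d, d), h(d, a, d))
  Focus inside:  comb(comb(comb(d, a), a), d)
  Flatten:  comb(d, a, a, d)
  Sort arguments:  comb(a, a, d, d)
  Reassemble:  h(comb(a, a, d, d), h(a, d, d), h(d, a, d))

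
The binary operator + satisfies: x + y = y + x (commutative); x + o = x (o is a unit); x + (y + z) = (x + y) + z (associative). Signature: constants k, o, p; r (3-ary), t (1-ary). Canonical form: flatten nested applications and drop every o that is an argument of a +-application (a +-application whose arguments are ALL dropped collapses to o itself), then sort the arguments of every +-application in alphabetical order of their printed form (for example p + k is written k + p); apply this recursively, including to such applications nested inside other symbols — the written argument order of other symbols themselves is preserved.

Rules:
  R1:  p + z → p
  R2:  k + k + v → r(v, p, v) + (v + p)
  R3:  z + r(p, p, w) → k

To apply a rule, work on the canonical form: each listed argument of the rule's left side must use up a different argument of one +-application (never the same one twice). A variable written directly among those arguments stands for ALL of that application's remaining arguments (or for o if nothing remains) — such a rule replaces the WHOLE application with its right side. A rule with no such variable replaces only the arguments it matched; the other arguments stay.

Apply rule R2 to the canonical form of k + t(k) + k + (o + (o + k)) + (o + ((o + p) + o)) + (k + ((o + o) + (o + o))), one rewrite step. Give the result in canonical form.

Canonical form:  k + k + k + k + p + t(k)
Match R2:  consume k, k;  v := k + k + p + t(k)
The extension variable absorbs all remaining arguments, so the whole application is rewritten.
Giving:  k + k + p + p + r(k + k + p + t(k), p, k + k + p + t(k)) + t(k)

Answer: k + k + p + p + r(k + k + p + t(k), p, k + k + p + t(k)) + t(k)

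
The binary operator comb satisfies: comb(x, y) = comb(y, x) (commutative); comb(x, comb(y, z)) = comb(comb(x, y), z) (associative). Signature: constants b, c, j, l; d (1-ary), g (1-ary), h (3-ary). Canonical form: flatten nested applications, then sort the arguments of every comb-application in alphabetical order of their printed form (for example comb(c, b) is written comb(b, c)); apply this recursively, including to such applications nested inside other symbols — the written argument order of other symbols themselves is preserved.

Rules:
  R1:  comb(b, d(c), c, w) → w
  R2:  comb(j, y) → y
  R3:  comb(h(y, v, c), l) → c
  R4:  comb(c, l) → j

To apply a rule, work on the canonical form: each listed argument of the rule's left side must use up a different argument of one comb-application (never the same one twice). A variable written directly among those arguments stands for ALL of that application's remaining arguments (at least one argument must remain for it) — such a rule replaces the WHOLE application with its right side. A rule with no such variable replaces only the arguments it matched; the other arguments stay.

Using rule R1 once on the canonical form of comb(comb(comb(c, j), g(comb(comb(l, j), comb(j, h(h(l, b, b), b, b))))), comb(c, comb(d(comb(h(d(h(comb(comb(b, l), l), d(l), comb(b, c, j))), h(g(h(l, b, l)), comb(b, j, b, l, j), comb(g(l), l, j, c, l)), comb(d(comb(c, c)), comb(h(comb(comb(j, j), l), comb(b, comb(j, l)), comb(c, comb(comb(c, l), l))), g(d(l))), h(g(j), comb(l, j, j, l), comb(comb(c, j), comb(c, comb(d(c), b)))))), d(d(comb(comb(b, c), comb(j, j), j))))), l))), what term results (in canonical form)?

Answer: comb(c, c, d(comb(d(d(comb(b, c, j, j, j))), h(d(h(comb(b, l, l), d(l), comb(b, c, j))), h(g(h(l, b, l)), comb(b, b, j, j, l), comb(c, g(l), j, l, l)), comb(d(comb(c, c)), g(d(l)), h(comb(j, j, l), comb(b, j, l), comb(c, c, l, l)), h(g(j), comb(j, j, l, l), comb(c, j)))))), g(comb(h(h(l, b, b), b, b), j, j, l)), j, l)

Derivation:
Canonical form:  comb(c, c, d(comb(d(d(comb(b, c, j, j, j))), h(d(h(comb(b, l, l), d(l), comb(b, c, j))), h(g(h(l, b, l)), comb(b, b, j, j, l), comb(c, g(l), j, l, l)), comb(d(comb(c, c)), g(d(l)), h(comb(j, j, l), comb(b, j, l), comb(c, c, l, l)), h(g(j), comb(j, j, l, l), comb(b, c, c, d(c), j)))))), g(comb(h(h(l, b, b), b, b), j, j, l)), j, l)
Match R1:  consume b, c, d(c);  w := comb(c, j)
Every leftover argument binds to the variable; the entire application is replaced.
Result:  comb(c, c, d(comb(d(d(comb(b, c, j, j, j))), h(d(h(comb(b, l, l), d(l), comb(b, c, j))), h(g(h(l, b, l)), comb(b, b, j, j, l), comb(c, g(l), j, l, l)), comb(d(comb(c, c)), g(d(l)), h(comb(j, j, l), comb(b, j, l), comb(c, c, l, l)), h(g(j), comb(j, j, l, l), comb(c, j)))))), g(comb(h(h(l, b, b), b, b), j, j, l)), j, l)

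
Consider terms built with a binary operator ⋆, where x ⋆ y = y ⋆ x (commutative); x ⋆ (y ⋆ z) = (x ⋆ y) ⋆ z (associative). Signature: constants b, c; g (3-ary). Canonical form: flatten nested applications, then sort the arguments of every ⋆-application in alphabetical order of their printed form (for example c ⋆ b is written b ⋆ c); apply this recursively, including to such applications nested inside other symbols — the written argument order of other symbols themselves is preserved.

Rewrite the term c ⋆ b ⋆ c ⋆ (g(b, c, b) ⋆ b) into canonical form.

Answer: b ⋆ b ⋆ c ⋆ c ⋆ g(b, c, b)

Derivation:
Flatten:  c ⋆ b ⋆ c ⋆ g(b, c, b) ⋆ b
Sort arguments:  b ⋆ b ⋆ c ⋆ c ⋆ g(b, c, b)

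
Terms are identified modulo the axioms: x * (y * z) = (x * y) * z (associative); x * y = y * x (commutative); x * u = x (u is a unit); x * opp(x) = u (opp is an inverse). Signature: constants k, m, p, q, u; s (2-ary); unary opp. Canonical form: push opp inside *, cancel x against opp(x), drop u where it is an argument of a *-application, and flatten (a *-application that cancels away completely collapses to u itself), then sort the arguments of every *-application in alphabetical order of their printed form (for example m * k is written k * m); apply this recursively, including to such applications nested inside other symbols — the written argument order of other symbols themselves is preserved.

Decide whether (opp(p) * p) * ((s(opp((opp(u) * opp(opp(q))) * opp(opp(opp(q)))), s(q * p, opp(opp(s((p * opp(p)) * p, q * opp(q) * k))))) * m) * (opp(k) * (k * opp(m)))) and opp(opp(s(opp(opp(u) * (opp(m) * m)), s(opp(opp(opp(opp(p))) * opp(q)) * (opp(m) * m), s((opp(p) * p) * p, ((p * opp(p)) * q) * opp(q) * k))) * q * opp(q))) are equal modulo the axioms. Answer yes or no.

Left:  (opp(p) * p) * ((s(opp((opp(u) * opp(opp(q))) * opp(opp(opp(q)))), s(q * p, opp(opp(s((p * opp(p)) * p, q * opp(q) * k))))) * m) * (opp(k) * (k * opp(m))))
  Push opp inside:  distribute opp over * and collapse double opp
  Inverses cancel:  p cancels; m cancels; k cancels
  Collect:  s(u, s(p * q, s(p, k)))
Right:  opp(opp(s(opp(opp(u) * (opp(m) * m)), s(opp(opp(opp(opp(p))) * opp(q)) * (opp(m) * m), s((opp(p) * p) * p, ((p * opp(p)) * q) * opp(q) * k))) * q * opp(q)))
  Push opp inside:  distribute opp over * and collapse double opp
  Cancel:  q cancels
  Collect:  s(u, s(p * q, s(p, k)))

Answer: yes — both canonical forms are s(u, s(p * q, s(p, k)))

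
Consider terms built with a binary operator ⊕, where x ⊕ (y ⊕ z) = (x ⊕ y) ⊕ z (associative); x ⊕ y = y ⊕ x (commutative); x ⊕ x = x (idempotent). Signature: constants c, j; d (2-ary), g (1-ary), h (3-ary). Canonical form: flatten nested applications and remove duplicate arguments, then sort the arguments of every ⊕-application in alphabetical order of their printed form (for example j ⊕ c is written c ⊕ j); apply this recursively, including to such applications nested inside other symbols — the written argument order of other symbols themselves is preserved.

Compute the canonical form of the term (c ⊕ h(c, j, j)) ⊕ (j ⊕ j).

Answer: c ⊕ h(c, j, j) ⊕ j

Derivation:
Merge nested applications:  c ⊕ h(c, j, j) ⊕ j ⊕ j
Idempotence:  drop duplicate j
Order the arguments:  c ⊕ h(c, j, j) ⊕ j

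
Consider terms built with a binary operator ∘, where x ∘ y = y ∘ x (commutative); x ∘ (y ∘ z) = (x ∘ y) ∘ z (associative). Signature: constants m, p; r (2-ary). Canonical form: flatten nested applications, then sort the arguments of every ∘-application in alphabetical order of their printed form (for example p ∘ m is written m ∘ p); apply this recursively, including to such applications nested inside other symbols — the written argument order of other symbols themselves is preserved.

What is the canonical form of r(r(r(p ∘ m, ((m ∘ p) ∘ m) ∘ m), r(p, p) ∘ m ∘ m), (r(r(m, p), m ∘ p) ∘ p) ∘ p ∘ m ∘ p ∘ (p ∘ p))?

Answer: r(r(r(m ∘ p, m ∘ m ∘ m ∘ p), m ∘ m ∘ r(p, p)), m ∘ p ∘ p ∘ p ∘ p ∘ p ∘ r(r(m, p), m ∘ p))

Derivation:
Work inside:  (r(r(m, p), m ∘ p) ∘ p) ∘ p ∘ m ∘ p ∘ (p ∘ p)
Merge nested applications:  r(r(m, p), m ∘ p) ∘ p ∘ p ∘ m ∘ p ∘ p ∘ p
Sort arguments:  m ∘ p ∘ p ∘ p ∘ p ∘ p ∘ r(r(m, p), m ∘ p)
Reassemble:  r(r(r(m ∘ p, m ∘ m ∘ m ∘ p), m ∘ m ∘ r(p, p)), m ∘ p ∘ p ∘ p ∘ p ∘ p ∘ r(r(m, p), m ∘ p))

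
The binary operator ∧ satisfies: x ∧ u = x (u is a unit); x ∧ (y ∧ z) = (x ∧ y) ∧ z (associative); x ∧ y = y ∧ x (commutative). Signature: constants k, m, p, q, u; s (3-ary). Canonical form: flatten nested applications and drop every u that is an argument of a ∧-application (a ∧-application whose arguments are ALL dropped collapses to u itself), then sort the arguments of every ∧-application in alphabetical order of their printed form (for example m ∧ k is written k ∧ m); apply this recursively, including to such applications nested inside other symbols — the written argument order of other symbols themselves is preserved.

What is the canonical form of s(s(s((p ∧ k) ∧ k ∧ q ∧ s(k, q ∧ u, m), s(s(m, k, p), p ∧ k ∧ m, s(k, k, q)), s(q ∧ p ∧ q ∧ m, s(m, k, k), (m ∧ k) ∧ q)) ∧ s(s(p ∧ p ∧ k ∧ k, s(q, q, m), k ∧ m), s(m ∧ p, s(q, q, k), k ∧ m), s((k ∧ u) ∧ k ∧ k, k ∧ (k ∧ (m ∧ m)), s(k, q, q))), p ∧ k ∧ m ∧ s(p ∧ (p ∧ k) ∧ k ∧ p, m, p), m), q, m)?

Work inside:  s((p ∧ k) ∧ k ∧ q ∧ s(k, q ∧ u, m), s(s(m, k, p), p ∧ k ∧ m, s(k, k, q)), s(q ∧ p ∧ q ∧ m, s(m, k, k), (m ∧ k) ∧ q)) ∧ s(s(p ∧ p ∧ k ∧ k, s(q, q, m), k ∧ m), s(m ∧ p, s(q, q, k), k ∧ m), s((k ∧ u) ∧ k ∧ k, k ∧ (k ∧ (m ∧ m)), s(k, q, q)))
Inside:  s((p ∧ k) ∧ k ∧ q ∧ s(k, q ∧ u, m), s(s(m, k, p), p ∧ k ∧ m, s(k, k, q)), s(q ∧ p ∧ q ∧ m, s(m, k, k), (m ∧ k) ∧ q))  →  s(k ∧ k ∧ p ∧ q ∧ s(k, q, m), s(s(m, k, p), k ∧ m ∧ p, s(k, k, q)), s(m ∧ p ∧ q ∧ q, s(m, k, k), k ∧ m ∧ q))
Canonicalize subterm:  s(s(p ∧ p ∧ k ∧ k, s(q, q, m), k ∧ m), s(m ∧ p, s(q, q, k), k ∧ m), s((k ∧ u) ∧ k ∧ k, k ∧ (k ∧ (m ∧ m)), s(k, q, q)))  →  s(s(k ∧ k ∧ p ∧ p, s(q, q, m), k ∧ m), s(m ∧ p, s(q, q, k), k ∧ m), s(k ∧ k ∧ k, k ∧ k ∧ m ∧ m, s(k, q, q)))
Sort:  s(k ∧ k ∧ p ∧ q ∧ s(k, q, m), s(s(m, k, p), k ∧ m ∧ p, s(k, k, q)), s(m ∧ p ∧ q ∧ q, s(m, k, k), k ∧ m ∧ q)) ∧ s(s(k ∧ k ∧ p ∧ p, s(q, q, m), k ∧ m), s(m ∧ p, s(q, q, k), k ∧ m), s(k ∧ k ∧ k, k ∧ k ∧ m ∧ m, s(k, q, q)))
Reassemble:  s(s(s(k ∧ k ∧ p ∧ q ∧ s(k, q, m), s(s(m, k, p), k ∧ m ∧ p, s(k, k, q)), s(m ∧ p ∧ q ∧ q, s(m, k, k), k ∧ m ∧ q)) ∧ s(s(k ∧ k ∧ p ∧ p, s(q, q, m), k ∧ m), s(m ∧ p, s(q, q, k), k ∧ m), s(k ∧ k ∧ k, k ∧ k ∧ m ∧ m, s(k, q, q))), k ∧ m ∧ p ∧ s(k ∧ k ∧ p ∧ p ∧ p, m, p), m), q, m)

Answer: s(s(s(k ∧ k ∧ p ∧ q ∧ s(k, q, m), s(s(m, k, p), k ∧ m ∧ p, s(k, k, q)), s(m ∧ p ∧ q ∧ q, s(m, k, k), k ∧ m ∧ q)) ∧ s(s(k ∧ k ∧ p ∧ p, s(q, q, m), k ∧ m), s(m ∧ p, s(q, q, k), k ∧ m), s(k ∧ k ∧ k, k ∧ k ∧ m ∧ m, s(k, q, q))), k ∧ m ∧ p ∧ s(k ∧ k ∧ p ∧ p ∧ p, m, p), m), q, m)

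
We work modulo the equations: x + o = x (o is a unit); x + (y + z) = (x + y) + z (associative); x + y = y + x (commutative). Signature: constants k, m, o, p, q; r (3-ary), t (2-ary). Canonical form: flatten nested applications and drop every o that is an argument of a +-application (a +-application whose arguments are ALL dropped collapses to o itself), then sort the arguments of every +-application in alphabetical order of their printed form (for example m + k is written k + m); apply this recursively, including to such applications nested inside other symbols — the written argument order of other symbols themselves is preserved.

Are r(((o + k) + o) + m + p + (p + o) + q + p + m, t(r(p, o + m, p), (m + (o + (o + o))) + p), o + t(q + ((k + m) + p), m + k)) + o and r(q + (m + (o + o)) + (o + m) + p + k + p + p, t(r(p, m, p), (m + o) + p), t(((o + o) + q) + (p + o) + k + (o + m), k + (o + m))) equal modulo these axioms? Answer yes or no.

Answer: yes — both canonical forms are r(k + m + m + p + p + p + q, t(r(p, m, p), m + p), t(k + m + p + q, k + m))

Derivation:
Left:  r(((o + k) + o) + m + p + (p + o) + q + p + m, t(r(p, o + m, p), (m + (o + (o + o))) + p), o + t(q + ((k + m) + p), m + k)) + o
  Inside:  r(((o + k) + o) + m + p + (p + o) + q + p + m, t(r(p, o + m, p), (m + (o + (o + o))) + p), o + t(q + ((k + m) + p), m + k))  →  r(k + m + m + p + p + p + q, t(r(p, m, p), m + p), t(k + m + p + q, k + m))
  Drop the unit:  drop o
  Order the arguments:  r(k + m + m + p + p + p + q, t(r(p, m, p), m + p), t(k + m + p + q, k + m))
Right:  r(q + (m + (o + o)) + (o + m) + p + k + p + p, t(r(p, m, p), (m + o) + p), t(((o + o) + q) + (p + o) + k + (o + m), k + (o + m)))
  Work inside:  q + (m + (o + o)) + (o + m) + p + k + p + p
  Un-nest:  q + m + o + o + o + m + p + k + p + p
  Unit:  drop o (×3)
  Sort arguments:  k + m + m + p + p + p + q
  Rebuild:  r(k + m + m + p + p + p + q, t(r(p, m, p), m + p), t(k + m + p + q, k + m))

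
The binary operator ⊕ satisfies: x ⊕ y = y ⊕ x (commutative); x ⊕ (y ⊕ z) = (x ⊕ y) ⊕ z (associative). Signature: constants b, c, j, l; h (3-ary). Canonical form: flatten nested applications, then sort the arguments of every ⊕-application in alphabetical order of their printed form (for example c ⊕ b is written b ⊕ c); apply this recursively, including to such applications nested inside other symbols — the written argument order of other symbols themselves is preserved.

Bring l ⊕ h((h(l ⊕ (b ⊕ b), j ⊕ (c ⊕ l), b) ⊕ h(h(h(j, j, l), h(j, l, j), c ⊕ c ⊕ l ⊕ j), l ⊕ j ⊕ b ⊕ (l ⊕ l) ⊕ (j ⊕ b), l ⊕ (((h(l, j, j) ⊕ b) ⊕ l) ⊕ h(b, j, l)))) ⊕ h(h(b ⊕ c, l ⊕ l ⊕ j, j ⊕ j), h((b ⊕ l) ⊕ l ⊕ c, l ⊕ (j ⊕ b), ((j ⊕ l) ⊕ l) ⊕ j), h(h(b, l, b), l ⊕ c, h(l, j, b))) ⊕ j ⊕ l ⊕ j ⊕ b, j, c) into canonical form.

Answer: h(b ⊕ h(b ⊕ b ⊕ l, c ⊕ j ⊕ l, b) ⊕ h(h(b ⊕ c, j ⊕ l ⊕ l, j ⊕ j), h(b ⊕ c ⊕ l ⊕ l, b ⊕ j ⊕ l, j ⊕ j ⊕ l ⊕ l), h(h(b, l, b), c ⊕ l, h(l, j, b))) ⊕ h(h(h(j, j, l), h(j, l, j), c ⊕ c ⊕ j ⊕ l), b ⊕ b ⊕ j ⊕ j ⊕ l ⊕ l ⊕ l, b ⊕ h(b, j, l) ⊕ h(l, j, j) ⊕ l ⊕ l) ⊕ j ⊕ j ⊕ l, j, c) ⊕ l

Derivation:
Canonicalize subterm:  h((h(l ⊕ (b ⊕ b), j ⊕ (c ⊕ l), b) ⊕ h(h(h(j, j, l), h(j, l, j), c ⊕ c ⊕ l ⊕ j), l ⊕ j ⊕ b ⊕ (l ⊕ l) ⊕ (j ⊕ b), l ⊕ (((h(l, j, j) ⊕ b) ⊕ l) ⊕ h(b, j, l)))) ⊕ h(h(b ⊕ c, l ⊕ l ⊕ j, j ⊕ j), h((b ⊕ l) ⊕ l ⊕ c, l ⊕ (j ⊕ b), ((j ⊕ l) ⊕ l) ⊕ j), h(h(b, l, b), l ⊕ c, h(l, j, b))) ⊕ j ⊕ l ⊕ j ⊕ b, j, c)  →  h(b ⊕ h(b ⊕ b ⊕ l, c ⊕ j ⊕ l, b) ⊕ h(h(b ⊕ c, j ⊕ l ⊕ l, j ⊕ j), h(b ⊕ c ⊕ l ⊕ l, b ⊕ j ⊕ l, j ⊕ j ⊕ l ⊕ l), h(h(b, l, b), c ⊕ l, h(l, j, b))) ⊕ h(h(h(j, j, l), h(j, l, j), c ⊕ c ⊕ j ⊕ l), b ⊕ b ⊕ j ⊕ j ⊕ l ⊕ l ⊕ l, b ⊕ h(b, j, l) ⊕ h(l, j, j) ⊕ l ⊕ l) ⊕ j ⊕ j ⊕ l, j, c)
Sort:  h(b ⊕ h(b ⊕ b ⊕ l, c ⊕ j ⊕ l, b) ⊕ h(h(b ⊕ c, j ⊕ l ⊕ l, j ⊕ j), h(b ⊕ c ⊕ l ⊕ l, b ⊕ j ⊕ l, j ⊕ j ⊕ l ⊕ l), h(h(b, l, b), c ⊕ l, h(l, j, b))) ⊕ h(h(h(j, j, l), h(j, l, j), c ⊕ c ⊕ j ⊕ l), b ⊕ b ⊕ j ⊕ j ⊕ l ⊕ l ⊕ l, b ⊕ h(b, j, l) ⊕ h(l, j, j) ⊕ l ⊕ l) ⊕ j ⊕ j ⊕ l, j, c) ⊕ l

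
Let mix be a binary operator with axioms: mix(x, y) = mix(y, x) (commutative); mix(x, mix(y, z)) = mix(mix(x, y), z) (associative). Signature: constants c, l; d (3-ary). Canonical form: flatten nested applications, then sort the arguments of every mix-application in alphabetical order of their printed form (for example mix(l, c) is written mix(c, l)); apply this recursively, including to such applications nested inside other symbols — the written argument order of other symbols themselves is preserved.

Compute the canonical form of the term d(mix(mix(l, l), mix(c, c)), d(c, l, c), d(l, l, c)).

Work inside:  mix(mix(l, l), mix(c, c))
Flatten:  mix(l, l, c, c)
Order the arguments:  mix(c, c, l, l)
Rebuild:  d(mix(c, c, l, l), d(c, l, c), d(l, l, c))

Answer: d(mix(c, c, l, l), d(c, l, c), d(l, l, c))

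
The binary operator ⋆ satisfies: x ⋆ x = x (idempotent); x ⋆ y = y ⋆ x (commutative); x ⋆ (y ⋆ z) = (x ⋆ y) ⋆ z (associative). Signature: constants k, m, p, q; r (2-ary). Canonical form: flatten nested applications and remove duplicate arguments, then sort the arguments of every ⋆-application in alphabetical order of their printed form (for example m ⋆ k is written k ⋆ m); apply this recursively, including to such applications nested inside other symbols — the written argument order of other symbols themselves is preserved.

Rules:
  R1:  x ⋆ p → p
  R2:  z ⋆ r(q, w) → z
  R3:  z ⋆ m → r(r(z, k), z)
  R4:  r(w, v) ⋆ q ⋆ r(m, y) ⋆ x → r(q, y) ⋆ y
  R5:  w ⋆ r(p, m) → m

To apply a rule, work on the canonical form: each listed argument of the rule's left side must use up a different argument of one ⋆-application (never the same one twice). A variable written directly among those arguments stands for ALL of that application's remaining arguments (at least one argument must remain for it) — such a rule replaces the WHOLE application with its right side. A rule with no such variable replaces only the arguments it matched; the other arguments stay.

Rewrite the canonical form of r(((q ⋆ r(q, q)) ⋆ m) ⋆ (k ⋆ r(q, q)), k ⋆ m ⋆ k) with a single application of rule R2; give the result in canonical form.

Canonical form:  r(k ⋆ m ⋆ q ⋆ r(q, q), k ⋆ m)
Apply R2:  consuming r(q, q);  w := q, z := k ⋆ m ⋆ q
The variable takes the whole remainder — replace the entire application.
Result:  r(k ⋆ m ⋆ q, k ⋆ m)

Answer: r(k ⋆ m ⋆ q, k ⋆ m)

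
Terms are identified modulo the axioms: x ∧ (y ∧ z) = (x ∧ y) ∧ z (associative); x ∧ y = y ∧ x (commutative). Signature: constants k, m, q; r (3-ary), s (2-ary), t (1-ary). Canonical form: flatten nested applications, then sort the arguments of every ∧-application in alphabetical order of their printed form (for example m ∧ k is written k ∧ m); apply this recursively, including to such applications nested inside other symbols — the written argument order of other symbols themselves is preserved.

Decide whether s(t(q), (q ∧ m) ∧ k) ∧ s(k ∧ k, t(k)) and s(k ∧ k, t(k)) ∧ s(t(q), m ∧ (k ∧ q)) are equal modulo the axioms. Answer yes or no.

Left:  s(t(q), (q ∧ m) ∧ k) ∧ s(k ∧ k, t(k))
  Inside:  s(t(q), (q ∧ m) ∧ k)  →  s(t(q), k ∧ m ∧ q)
  Sort:  s(k ∧ k, t(k)) ∧ s(t(q), k ∧ m ∧ q)
Right:  s(k ∧ k, t(k)) ∧ s(t(q), m ∧ (k ∧ q))
  Inside:  s(t(q), m ∧ (k ∧ q))  →  s(t(q), k ∧ m ∧ q)
  Order the arguments:  s(k ∧ k, t(k)) ∧ s(t(q), k ∧ m ∧ q)

Answer: yes — both canonical forms are s(k ∧ k, t(k)) ∧ s(t(q), k ∧ m ∧ q)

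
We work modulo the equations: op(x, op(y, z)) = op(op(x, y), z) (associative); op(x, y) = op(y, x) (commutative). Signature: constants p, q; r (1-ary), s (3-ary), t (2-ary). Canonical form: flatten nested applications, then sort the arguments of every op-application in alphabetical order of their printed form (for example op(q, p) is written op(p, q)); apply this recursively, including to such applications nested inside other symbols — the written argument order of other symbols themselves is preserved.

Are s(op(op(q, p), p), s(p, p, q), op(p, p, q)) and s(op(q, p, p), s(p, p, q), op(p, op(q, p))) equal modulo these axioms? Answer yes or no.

Left:  s(op(op(q, p), p), s(p, p, q), op(p, p, q))
  Work inside:  op(op(q, p), p)
  Un-nest:  op(q, p, p)
  Sort:  op(p, p, q)
  Rebuild:  s(op(p, p, q), s(p, p, q), op(p, p, q))
Right:  s(op(q, p, p), s(p, p, q), op(p, op(q, p)))
  Descend into:  op(p, op(q, p))
  Un-nest:  op(p, q, p)
  Sort arguments:  op(p, p, q)
  Rebuild:  s(op(p, p, q), s(p, p, q), op(p, p, q))

Answer: yes — both canonical forms are s(op(p, p, q), s(p, p, q), op(p, p, q))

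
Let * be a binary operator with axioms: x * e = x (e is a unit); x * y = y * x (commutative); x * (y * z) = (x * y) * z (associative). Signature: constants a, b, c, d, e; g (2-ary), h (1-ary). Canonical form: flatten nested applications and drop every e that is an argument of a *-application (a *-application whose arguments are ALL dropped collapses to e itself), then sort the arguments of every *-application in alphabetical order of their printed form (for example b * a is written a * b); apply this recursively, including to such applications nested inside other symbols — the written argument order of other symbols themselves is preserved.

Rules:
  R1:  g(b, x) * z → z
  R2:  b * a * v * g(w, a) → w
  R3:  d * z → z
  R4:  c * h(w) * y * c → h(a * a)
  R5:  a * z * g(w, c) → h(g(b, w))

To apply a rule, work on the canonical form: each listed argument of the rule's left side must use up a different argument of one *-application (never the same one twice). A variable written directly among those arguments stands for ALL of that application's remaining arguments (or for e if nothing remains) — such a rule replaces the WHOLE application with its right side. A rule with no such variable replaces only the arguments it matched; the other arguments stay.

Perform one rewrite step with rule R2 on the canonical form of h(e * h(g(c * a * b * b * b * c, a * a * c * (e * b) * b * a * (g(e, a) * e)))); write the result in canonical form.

Answer: h(h(g(a * b * b * b * c * c, e)))

Derivation:
Canonical form:  h(h(g(a * b * b * b * c * c, a * a * a * b * b * c * g(e, a))))
Apply R2:  consuming a, b, g(e, a);  v := a * a * b * c, w := e
The variable takes the whole remainder — replace the entire application.
Giving:  h(h(g(a * b * b * b * c * c, e)))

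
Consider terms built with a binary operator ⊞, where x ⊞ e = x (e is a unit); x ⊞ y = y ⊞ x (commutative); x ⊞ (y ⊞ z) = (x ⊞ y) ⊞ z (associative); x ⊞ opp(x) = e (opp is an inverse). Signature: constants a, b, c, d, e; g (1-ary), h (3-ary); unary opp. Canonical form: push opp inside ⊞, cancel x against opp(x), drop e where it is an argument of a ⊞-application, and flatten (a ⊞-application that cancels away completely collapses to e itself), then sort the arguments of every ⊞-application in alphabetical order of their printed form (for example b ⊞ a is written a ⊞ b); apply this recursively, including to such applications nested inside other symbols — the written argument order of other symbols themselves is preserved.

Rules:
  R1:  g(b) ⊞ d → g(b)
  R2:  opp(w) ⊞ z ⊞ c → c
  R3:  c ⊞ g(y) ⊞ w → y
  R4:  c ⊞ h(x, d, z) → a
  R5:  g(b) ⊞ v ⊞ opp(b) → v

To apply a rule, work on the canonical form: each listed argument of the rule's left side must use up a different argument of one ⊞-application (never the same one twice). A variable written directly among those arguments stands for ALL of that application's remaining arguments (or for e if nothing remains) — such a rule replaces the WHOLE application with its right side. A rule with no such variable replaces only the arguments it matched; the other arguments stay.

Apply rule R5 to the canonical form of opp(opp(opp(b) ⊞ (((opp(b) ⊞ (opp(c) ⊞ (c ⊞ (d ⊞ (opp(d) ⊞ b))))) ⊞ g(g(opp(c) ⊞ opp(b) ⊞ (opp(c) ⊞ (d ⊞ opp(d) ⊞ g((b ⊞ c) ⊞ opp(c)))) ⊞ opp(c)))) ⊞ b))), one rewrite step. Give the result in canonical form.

Answer: g(g(opp(c) ⊞ opp(c) ⊞ opp(c)))

Derivation:
Canonical form:  g(g(g(b) ⊞ opp(b) ⊞ opp(c) ⊞ opp(c) ⊞ opp(c)))
R5 matches:  uses g(b), opp(b);  v := opp(c) ⊞ opp(c) ⊞ opp(c)
The variable takes the whole remainder — replace the entire application.
Result:  g(g(opp(c) ⊞ opp(c) ⊞ opp(c)))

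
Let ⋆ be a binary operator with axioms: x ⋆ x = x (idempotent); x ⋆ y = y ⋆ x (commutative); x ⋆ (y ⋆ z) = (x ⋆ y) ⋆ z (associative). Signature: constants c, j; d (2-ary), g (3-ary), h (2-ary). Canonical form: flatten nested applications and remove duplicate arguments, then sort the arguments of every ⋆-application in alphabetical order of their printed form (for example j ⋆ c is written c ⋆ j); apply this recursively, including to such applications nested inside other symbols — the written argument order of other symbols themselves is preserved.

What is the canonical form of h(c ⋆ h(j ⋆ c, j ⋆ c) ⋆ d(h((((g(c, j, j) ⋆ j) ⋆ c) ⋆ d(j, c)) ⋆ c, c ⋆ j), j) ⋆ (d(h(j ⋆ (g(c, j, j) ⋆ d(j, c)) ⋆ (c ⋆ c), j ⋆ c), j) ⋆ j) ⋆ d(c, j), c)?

Answer: h(c ⋆ d(c, j) ⋆ d(h(c ⋆ d(j, c) ⋆ g(c, j, j) ⋆ j, c ⋆ j), j) ⋆ h(c ⋆ j, c ⋆ j) ⋆ j, c)

Derivation:
Focus inside:  c ⋆ h(j ⋆ c, j ⋆ c) ⋆ d(h((((g(c, j, j) ⋆ j) ⋆ c) ⋆ d(j, c)) ⋆ c, c ⋆ j), j) ⋆ (d(h(j ⋆ (g(c, j, j) ⋆ d(j, c)) ⋆ (c ⋆ c), j ⋆ c), j) ⋆ j) ⋆ d(c, j)
Un-nest:  c ⋆ h(j ⋆ c, j ⋆ c) ⋆ d(h((((g(c, j, j) ⋆ j) ⋆ c) ⋆ d(j, c)) ⋆ c, c ⋆ j), j) ⋆ d(h(j ⋆ (g(c, j, j) ⋆ d(j, c)) ⋆ (c ⋆ c), j ⋆ c), j) ⋆ j ⋆ d(c, j)
Inside:  h(j ⋆ c, j ⋆ c)  →  h(c ⋆ j, c ⋆ j)
Simplify inside:  d(h((((g(c, j, j) ⋆ j) ⋆ c) ⋆ d(j, c)) ⋆ c, c ⋆ j), j)  →  d(h(c ⋆ d(j, c) ⋆ g(c, j, j) ⋆ j, c ⋆ j), j)
Simplify inside:  d(h(j ⋆ (g(c, j, j) ⋆ d(j, c)) ⋆ (c ⋆ c), j ⋆ c), j)  →  d(h(c ⋆ d(j, c) ⋆ g(c, j, j) ⋆ j, c ⋆ j), j)
Drop duplicates:  drop duplicate d(h(c ⋆ d(j, c) ⋆ g(c, j, j) ⋆ j, c ⋆ j), j)
Order the arguments:  c ⋆ d(c, j) ⋆ d(h(c ⋆ d(j, c) ⋆ g(c, j, j) ⋆ j, c ⋆ j), j) ⋆ h(c ⋆ j, c ⋆ j) ⋆ j
Reassemble:  h(c ⋆ d(c, j) ⋆ d(h(c ⋆ d(j, c) ⋆ g(c, j, j) ⋆ j, c ⋆ j), j) ⋆ h(c ⋆ j, c ⋆ j) ⋆ j, c)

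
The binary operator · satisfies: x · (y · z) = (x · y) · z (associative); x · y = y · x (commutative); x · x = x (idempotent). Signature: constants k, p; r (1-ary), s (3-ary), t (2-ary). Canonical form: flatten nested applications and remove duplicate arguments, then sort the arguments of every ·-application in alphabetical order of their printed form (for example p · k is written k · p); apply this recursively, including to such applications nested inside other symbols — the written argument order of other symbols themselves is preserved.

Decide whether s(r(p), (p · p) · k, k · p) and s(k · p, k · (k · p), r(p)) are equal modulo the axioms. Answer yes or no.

Answer: no — s(r(p), k · p, k · p) vs s(k · p, k · p, r(p))

Derivation:
Left:  s(r(p), (p · p) · k, k · p)
  Work inside:  (p · p) · k
  Un-nest:  p · p · k
  Drop duplicates:  drop duplicate p
  Sort arguments:  k · p
  Reassemble:  s(r(p), k · p, k · p)
Right:  s(k · p, k · (k · p), r(p))
  Focus inside:  k · (k · p)
  Merge nested applications:  k · k · p
  Deduplicate:  drop duplicate k
  Order the arguments:  k · p
  Rebuild:  s(k · p, k · p, r(p))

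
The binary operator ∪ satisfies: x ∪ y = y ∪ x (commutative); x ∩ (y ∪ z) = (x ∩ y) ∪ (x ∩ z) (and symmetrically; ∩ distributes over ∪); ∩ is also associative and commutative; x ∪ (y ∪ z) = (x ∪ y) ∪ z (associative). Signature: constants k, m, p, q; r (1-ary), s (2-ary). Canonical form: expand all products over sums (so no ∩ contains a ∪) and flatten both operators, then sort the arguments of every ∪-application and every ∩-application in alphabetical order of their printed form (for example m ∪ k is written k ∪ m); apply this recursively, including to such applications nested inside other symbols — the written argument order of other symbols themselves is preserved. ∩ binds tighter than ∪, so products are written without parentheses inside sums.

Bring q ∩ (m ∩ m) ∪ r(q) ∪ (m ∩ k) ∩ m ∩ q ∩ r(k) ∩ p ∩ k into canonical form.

Flatten:  m ∩ m ∩ q ∪ r(q) ∪ k ∩ k ∩ m ∩ m ∩ p ∩ q ∩ r(k)
Sort arguments:  k ∩ k ∩ m ∩ m ∩ p ∩ q ∩ r(k) ∪ m ∩ m ∩ q ∪ r(q)

Answer: k ∩ k ∩ m ∩ m ∩ p ∩ q ∩ r(k) ∪ m ∩ m ∩ q ∪ r(q)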